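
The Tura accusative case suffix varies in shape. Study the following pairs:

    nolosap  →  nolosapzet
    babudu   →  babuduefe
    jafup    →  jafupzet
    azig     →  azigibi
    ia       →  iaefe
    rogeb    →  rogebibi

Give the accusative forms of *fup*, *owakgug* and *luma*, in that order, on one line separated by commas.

fupzet, owakgugibi, lumaefe

The pattern is voicing of the final sound: -zet when the stem ends in a voiceless consonant (*nolosap*, *jafup*); -ibi when the stem ends in a voiced consonant (*azig*, *rogeb*); -efe when the stem ends in a vowel (*babudu*, *ia*).
Since the final sound of *fup* is /p/ (a voiceless consonant), it takes -zet, giving *fupzet*.
*owakgug*: final sound = /g/, a voiced consonant → -ibi → *owakgugibi*.
*luma* — final sound /a/ (a vowel) → -efe → *lumaefe*.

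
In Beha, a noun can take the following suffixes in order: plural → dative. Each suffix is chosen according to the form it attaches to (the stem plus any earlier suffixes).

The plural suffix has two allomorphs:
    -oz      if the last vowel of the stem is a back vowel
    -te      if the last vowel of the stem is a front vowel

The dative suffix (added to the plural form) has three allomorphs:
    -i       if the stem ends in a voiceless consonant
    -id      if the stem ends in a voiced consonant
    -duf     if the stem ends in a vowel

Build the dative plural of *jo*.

joozid

*jo* — last vowel /o/ (a back vowel) → -oz → *jooz*.
The final sound of the plural form *jooz* is /z/, which is a voiced consonant, so the dative suffix is -id, giving *joozid*.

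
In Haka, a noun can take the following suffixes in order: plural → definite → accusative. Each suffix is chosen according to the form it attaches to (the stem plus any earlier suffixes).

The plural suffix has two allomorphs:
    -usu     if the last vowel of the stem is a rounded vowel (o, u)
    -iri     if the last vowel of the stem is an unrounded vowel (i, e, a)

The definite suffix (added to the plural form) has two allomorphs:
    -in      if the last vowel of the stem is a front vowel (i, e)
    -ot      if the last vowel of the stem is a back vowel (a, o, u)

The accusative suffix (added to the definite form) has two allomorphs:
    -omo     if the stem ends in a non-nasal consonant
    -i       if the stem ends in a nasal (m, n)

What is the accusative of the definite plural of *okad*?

Since the last vowel of *okad* is /a/ (an unrounded vowel), it takes -iri, giving *okadiri*.
The last vowel of the plural form *okadiri* is /i/, which is a front vowel, so the definite suffix is -in, giving *okadiriin*.
The final consonant of the definite form *okadiriin* is /n/, which is a nasal, so the accusative suffix is -i, giving *okadiriini*.

okadiriini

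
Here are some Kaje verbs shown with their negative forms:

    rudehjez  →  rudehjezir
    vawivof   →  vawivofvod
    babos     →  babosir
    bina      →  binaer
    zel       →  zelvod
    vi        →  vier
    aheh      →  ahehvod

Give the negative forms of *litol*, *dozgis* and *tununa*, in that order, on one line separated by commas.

The pattern is sibilance of the final sound: -ir when the stem ends in a sibilant (*rudehjez*, *babos*); -vod when the stem ends in a non-sibilant consonant (*vawivof*, *zel*, *aheh*); -er when the stem ends in a vowel (*bina*, *vi*).
*litol*: final sound = /l/, a non-sibilant consonant → -vod → *litolvod*.
*dozgis*: final sound = /s/, a sibilant → -ir → *dozgisir*.
*tununa*: final sound = /a/, a vowel → -er → *tununaer*.

litolvod, dozgisir, tununaer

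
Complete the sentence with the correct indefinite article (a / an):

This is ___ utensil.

a

The indefinite article is chosen by the initial *sound* of the following word, not its spelling.
*utensil* begins with the sound /juː/ (u pronounced /juː/) — a consonant sound.
So the article is *a*: This is a utensil.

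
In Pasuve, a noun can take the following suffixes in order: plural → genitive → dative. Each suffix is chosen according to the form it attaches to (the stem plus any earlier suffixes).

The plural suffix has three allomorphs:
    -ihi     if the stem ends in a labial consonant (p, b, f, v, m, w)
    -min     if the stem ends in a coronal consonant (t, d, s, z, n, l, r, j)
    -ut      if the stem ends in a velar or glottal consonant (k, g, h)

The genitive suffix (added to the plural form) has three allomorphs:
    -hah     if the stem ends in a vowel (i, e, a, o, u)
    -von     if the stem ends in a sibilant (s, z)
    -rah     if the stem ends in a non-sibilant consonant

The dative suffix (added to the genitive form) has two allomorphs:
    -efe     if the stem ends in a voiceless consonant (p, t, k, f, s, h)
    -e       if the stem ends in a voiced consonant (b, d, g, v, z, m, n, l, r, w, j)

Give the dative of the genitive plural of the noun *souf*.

*souf*: final consonant = /f/, labial → -ihi → *soufihi*.
The final sound of the plural form *soufihi* is /i/, which is a vowel, so the genitive suffix is -hah, giving *soufihihah*.
The genitive form *soufihihah*: final consonant = /h/, voiceless → -efe → *soufihihahefe*.

soufihihahefe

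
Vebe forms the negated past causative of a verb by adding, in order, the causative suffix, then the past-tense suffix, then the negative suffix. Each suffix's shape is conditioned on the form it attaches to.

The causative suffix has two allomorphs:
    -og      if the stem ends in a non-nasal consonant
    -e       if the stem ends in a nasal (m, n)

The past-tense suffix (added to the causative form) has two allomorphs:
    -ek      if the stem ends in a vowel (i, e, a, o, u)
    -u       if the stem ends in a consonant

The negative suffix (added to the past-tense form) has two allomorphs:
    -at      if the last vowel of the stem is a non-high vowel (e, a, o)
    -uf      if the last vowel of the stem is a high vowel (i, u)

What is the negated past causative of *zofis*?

zofisoguuf

Since the final consonant of *zofis* is /s/ (non-nasal), it takes -og, giving *zofisog*.
The causative form *zofisog*: final sound = /g/, a consonant → -u → *zofisogu*.
The past-tense form *zofisogu* — last vowel /u/ (a high vowel) → -uf → *zofisoguuf*.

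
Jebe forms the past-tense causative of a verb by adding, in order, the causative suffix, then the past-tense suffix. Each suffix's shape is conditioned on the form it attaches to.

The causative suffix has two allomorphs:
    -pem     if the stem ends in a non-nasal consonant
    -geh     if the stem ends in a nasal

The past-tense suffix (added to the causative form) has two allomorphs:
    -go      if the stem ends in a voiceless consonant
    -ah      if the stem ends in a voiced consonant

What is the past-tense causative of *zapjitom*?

zapjitomgehgo

The final consonant of *zapjitom* is /m/, which is a nasal, so the causative suffix is -geh, giving *zapjitomgeh*.
Since the final consonant of the causative form *zapjitomgeh* is /h/ (voiceless), it takes -go, giving *zapjitomgehgo*.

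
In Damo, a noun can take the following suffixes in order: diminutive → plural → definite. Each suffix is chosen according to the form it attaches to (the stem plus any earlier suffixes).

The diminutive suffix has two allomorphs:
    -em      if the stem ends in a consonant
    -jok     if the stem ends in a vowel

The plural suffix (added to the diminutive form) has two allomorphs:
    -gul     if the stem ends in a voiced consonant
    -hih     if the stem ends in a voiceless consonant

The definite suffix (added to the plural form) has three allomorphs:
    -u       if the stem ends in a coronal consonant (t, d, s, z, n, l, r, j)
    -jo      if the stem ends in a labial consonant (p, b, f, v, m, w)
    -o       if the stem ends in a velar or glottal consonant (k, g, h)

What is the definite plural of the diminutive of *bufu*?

bufujokhiho

The final sound of *bufu* is /u/, which is a vowel, so the diminutive suffix is -jok, giving *bufujok*.
Since the final consonant of the diminutive form *bufujok* is /k/ (voiceless), it takes -hih, giving *bufujokhih*.
The plural form *bufujokhih* — final consonant /h/ (velar/glottal) → -o → *bufujokhiho*.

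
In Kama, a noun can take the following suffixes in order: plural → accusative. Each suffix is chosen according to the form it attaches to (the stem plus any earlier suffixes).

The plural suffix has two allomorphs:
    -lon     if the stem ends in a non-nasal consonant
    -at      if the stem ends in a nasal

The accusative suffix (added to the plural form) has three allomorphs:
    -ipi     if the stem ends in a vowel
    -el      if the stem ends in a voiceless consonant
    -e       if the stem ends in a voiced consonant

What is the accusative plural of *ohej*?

*ohej* — final consonant /j/ (non-nasal) → -lon → *ohejlon*.
The final sound of the plural form *ohejlon* is /n/, which is a voiced consonant, so the accusative suffix is -e, giving *ohejlone*.

ohejlone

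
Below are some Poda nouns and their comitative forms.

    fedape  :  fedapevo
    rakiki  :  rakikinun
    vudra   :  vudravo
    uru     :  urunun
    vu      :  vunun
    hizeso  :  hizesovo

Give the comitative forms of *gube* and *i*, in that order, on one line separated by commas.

gubevo, inun

The suffix is conditioned by the last vowel: -nun when the last vowel of the stem is a high vowel (*rakiki*, *uru*, *vu*); -vo when the last vowel of the stem is a non-high vowel (*fedape*, *vudra*, *hizeso*).
The last vowel of *gube* is /e/, which is a non-high vowel, so the suffix is -vo, giving *gubevo*.
*i*: last vowel = /i/, a high vowel → -nun → *inun*.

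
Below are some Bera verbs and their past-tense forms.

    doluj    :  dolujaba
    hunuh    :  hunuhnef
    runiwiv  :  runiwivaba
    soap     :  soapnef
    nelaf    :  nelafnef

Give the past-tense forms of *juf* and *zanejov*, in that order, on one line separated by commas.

The alternation tracks the final consonant of the stem — -nef when the stem ends in a voiceless consonant (*hunuh*, *soap*, *nelaf*); -aba when the stem ends in a voiced consonant (*doluj*, *runiwiv*).
*juf*: final consonant = /f/, voiceless → -nef → *jufnef*.
Since the final consonant of *zanejov* is /v/ (voiced), it takes -aba, giving *zanejovaba*.

jufnef, zanejovaba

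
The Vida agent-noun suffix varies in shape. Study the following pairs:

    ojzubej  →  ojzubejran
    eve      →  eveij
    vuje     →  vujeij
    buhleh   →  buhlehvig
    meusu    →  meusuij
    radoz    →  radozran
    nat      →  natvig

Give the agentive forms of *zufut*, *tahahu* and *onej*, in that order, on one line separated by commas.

The pattern is voicing of the final sound: -vig when the stem ends in a voiceless consonant (*buhleh*, *nat*); -ran when the stem ends in a voiced consonant (*ojzubej*, *radoz*); -ij when the stem ends in a vowel (*eve*, *vuje*, *meusu*).
The final sound of *zufut* is /t/, which is a voiceless consonant, so the suffix is -vig, giving *zufutvig*.
*tahahu*: final sound = /u/, a vowel → -ij → *tahahuij*.
Since the final sound of *onej* is /j/ (a voiced consonant), it takes -ran, giving *onejran*.

zufutvig, tahahuij, onejran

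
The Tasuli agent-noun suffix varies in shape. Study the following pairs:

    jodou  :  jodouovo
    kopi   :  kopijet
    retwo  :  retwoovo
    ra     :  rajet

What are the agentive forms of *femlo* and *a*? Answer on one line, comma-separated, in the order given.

femloovo, ajet

The pattern is rounding harmony: -ovo when the last vowel of the stem is a rounded vowel (*jodou*, *retwo*); -jet when the last vowel of the stem is an unrounded vowel (*kopi*, *ra*).
*femlo* — last vowel /o/ (a rounded vowel) → -ovo → *femloovo*.
Since the last vowel of *a* is /a/ (an unrounded vowel), it takes -jet, giving *ajet*.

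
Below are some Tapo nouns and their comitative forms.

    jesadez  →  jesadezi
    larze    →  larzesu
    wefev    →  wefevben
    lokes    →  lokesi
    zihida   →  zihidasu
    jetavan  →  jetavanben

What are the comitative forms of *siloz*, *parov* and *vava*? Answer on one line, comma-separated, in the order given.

The suffix is conditioned by the final sound: -i when the stem ends in a sibilant (*jesadez*, *lokes*); -ben when the stem ends in a non-sibilant consonant (*wefev*, *jetavan*); -su when the stem ends in a vowel (*larze*, *zihida*).
*siloz* — final sound /z/ (a sibilant) → -i → *silozi*.
*parov* — final sound /v/ (a non-sibilant consonant) → -ben → *parovben*.
Since the final sound of *vava* is /a/ (a vowel), it takes -su, giving *vavasu*.

silozi, parovben, vavasu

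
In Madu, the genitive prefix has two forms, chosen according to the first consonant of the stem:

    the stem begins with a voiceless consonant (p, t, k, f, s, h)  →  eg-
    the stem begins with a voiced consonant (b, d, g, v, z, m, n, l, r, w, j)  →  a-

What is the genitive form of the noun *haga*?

The first consonant of *haga* is /h/, which is voiceless, so the prefix is eg-, giving *eghaga*.

eghaga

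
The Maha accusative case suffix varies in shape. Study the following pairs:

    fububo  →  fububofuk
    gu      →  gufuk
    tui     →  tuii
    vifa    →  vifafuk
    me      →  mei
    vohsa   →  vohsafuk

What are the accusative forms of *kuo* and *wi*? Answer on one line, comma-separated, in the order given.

kuofuk, wii

The alternation tracks the last vowel of the stem — -i when the last vowel of the stem is a front vowel (*tui*, *me*); -fuk when the last vowel of the stem is a back vowel (*fububo*, *gu*, *vifa*, *vohsa*).
*kuo* — last vowel /o/ (a back vowel) → -fuk → *kuofuk*.
*wi*: last vowel = /i/, a front vowel → -i → *wii*.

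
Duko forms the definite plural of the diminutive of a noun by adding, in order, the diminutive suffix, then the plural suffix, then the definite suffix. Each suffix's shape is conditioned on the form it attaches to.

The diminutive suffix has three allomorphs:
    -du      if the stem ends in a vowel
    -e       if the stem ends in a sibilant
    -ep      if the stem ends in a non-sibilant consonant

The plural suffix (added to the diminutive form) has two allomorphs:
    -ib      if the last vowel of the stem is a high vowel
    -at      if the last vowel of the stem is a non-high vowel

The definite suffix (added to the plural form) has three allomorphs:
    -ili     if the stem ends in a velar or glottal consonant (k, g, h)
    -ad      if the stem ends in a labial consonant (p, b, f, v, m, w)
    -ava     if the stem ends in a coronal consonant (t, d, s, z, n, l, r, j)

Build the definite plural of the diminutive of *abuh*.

abuhepatava

The final sound of *abuh* is /h/, which is a non-sibilant consonant, so the diminutive suffix is -ep, giving *abuhep*.
The diminutive form *abuhep* — last vowel /e/ (a non-high vowel) → -at → *abuhepat*.
The plural form *abuhepat* — final consonant /t/ (coronal) → -ava → *abuhepatava*.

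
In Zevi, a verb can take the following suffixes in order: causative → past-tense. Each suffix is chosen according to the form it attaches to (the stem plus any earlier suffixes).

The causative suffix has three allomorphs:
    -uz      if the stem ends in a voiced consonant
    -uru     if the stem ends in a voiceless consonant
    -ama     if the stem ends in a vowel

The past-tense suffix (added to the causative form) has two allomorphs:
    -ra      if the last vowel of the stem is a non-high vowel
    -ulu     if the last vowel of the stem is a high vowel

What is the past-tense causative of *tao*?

taoamara

*tao*: final sound = /o/, a vowel → -ama → *taoama*.
The causative form *taoama* — last vowel /a/ (a non-high vowel) → -ra → *taoamara*.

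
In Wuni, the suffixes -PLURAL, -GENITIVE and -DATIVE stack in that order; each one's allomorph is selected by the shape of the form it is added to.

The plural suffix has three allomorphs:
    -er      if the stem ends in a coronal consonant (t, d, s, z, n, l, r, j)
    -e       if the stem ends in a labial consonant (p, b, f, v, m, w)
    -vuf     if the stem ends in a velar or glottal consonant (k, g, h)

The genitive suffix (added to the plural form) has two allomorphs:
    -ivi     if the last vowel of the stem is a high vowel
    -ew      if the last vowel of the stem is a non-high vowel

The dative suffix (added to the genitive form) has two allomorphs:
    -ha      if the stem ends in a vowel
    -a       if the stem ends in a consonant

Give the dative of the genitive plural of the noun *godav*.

*godav*: final consonant = /v/, labial → -e → *godave*.
The last vowel of the plural form *godave* is /e/, which is a non-high vowel, so the genitive suffix is -ew, giving *godaveew*.
Since the final sound of the genitive form *godaveew* is /w/ (a consonant), it takes -a, giving *godaveewa*.

godaveewa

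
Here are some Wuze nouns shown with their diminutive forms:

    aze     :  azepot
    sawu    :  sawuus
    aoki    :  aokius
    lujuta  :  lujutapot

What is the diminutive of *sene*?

senepot

Looking at the last vowel of each stem: -us when the last vowel of the stem is a high vowel (*sawu*, *aoki*); -pot when the last vowel of the stem is a non-high vowel (*aze*, *lujuta*).
*sene*: last vowel = /e/, a non-high vowel → -pot → *senepot*.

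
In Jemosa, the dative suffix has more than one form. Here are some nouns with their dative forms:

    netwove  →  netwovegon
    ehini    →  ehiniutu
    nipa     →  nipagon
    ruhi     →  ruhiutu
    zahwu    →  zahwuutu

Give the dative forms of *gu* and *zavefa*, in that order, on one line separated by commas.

The alternation tracks the last vowel of the stem — -utu when the last vowel of the stem is a high vowel (*ehini*, *ruhi*, *zahwu*); -gon when the last vowel of the stem is a non-high vowel (*netwove*, *nipa*).
Since the last vowel of *gu* is /u/ (a high vowel), it takes -utu, giving *guutu*.
The last vowel of *zavefa* is /a/, which is a non-high vowel, so the suffix is -gon, giving *zavefagon*.

guutu, zavefagon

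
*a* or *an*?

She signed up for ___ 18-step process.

an

The indefinite article is chosen by the initial *sound* of the following word, not its spelling.
The number *18* is spoken "eighteen", beginning with /ˌeɪˈtiːn/ — a vowel sound.
So the article is *an*: She signed up for an 18-step process.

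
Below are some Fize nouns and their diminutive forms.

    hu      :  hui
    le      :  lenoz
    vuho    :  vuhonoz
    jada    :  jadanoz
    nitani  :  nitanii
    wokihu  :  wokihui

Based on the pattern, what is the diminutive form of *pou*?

poui

The pattern is height harmony: -i when the last vowel of the stem is a high vowel (*hu*, *nitani*, *wokihu*); -noz when the last vowel of the stem is a non-high vowel (*le*, *vuho*, *jada*).
The last vowel of *pou* is /u/, which is a high vowel, so the suffix is -i, giving *poui*.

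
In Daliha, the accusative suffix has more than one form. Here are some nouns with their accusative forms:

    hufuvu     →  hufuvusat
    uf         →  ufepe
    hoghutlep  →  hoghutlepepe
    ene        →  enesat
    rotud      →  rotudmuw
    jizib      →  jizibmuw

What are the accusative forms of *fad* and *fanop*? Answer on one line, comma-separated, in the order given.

fadmuw, fanopepe

The alternation tracks the final sound of the stem — -epe when the stem ends in a voiceless consonant (*uf*, *hoghutlep*); -muw when the stem ends in a voiced consonant (*rotud*, *jizib*); -sat when the stem ends in a vowel (*hufuvu*, *ene*).
*fad* — final sound /d/ (a voiced consonant) → -muw → *fadmuw*.
*fanop* — final sound /p/ (a voiceless consonant) → -epe → *fanopepe*.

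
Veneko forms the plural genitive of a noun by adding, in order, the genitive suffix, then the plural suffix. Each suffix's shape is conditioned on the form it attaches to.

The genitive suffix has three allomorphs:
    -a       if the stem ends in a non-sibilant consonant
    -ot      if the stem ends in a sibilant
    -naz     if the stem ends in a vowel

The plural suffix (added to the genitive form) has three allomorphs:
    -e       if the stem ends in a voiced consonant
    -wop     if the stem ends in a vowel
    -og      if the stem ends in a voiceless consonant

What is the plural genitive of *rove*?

*rove*: final sound = /e/, a vowel → -naz → *rovenaz*.
The final sound of the genitive form *rovenaz* is /z/, which is a voiced consonant, so the plural suffix is -e, giving *rovenaze*.

rovenaze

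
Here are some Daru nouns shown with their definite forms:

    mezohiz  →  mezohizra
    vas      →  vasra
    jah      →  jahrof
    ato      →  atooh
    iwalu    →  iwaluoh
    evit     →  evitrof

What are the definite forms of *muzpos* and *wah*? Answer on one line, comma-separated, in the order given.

muzposra, wahrof

The alternation tracks the final sound of the stem — -ra when the stem ends in a sibilant (*mezohiz*, *vas*); -rof when the stem ends in a non-sibilant consonant (*jah*, *evit*); -oh when the stem ends in a vowel (*ato*, *iwalu*).
*muzpos*: final sound = /s/, a sibilant → -ra → *muzposra*.
*wah* — final sound /h/ (a non-sibilant consonant) → -rof → *wahrof*.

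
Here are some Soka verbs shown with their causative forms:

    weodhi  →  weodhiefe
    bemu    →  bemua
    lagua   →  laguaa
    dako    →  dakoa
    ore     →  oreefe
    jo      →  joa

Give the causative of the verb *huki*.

The alternation tracks the last vowel of the stem — -efe when the last vowel of the stem is a front vowel (*weodhi*, *ore*); -a when the last vowel of the stem is a back vowel (*bemu*, *lagua*, *dako*, *jo*).
The last vowel of *huki* is /i/, which is a front vowel, so the suffix is -efe, giving *hukiefe*.

hukiefe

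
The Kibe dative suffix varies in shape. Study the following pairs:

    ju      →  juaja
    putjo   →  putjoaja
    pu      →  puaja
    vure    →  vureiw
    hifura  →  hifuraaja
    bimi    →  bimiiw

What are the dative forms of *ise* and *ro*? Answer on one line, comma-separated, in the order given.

iseiw, roaja

The suffix is conditioned by the last vowel: -iw when the last vowel of the stem is a front vowel (*vure*, *bimi*); -aja when the last vowel of the stem is a back vowel (*ju*, *putjo*, *pu*, *hifura*).
The last vowel of *ise* is /e/, which is a front vowel, so the suffix is -iw, giving *iseiw*.
Since the last vowel of *ro* is /o/ (a back vowel), it takes -aja, giving *roaja*.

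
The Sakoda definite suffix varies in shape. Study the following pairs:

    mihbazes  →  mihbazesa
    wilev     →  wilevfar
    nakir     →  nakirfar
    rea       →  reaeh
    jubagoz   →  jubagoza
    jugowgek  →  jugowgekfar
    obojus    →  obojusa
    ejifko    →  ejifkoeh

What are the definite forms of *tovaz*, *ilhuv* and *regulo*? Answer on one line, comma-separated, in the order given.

tovaza, ilhuvfar, reguloeh

Looking at the final sound of each stem: -a when the stem ends in a sibilant (*mihbazes*, *jubagoz*, *obojus*); -far when the stem ends in a non-sibilant consonant (*wilev*, *nakir*, *jugowgek*); -eh when the stem ends in a vowel (*rea*, *ejifko*).
*tovaz*: final sound = /z/, a sibilant → -a → *tovaza*.
Since the final sound of *ilhuv* is /v/ (a non-sibilant consonant), it takes -far, giving *ilhuvfar*.
The final sound of *regulo* is /o/, which is a vowel, so the suffix is -eh, giving *reguloeh*.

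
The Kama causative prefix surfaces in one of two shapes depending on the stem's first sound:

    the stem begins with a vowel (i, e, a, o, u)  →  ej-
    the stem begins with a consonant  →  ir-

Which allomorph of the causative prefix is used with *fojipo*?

ir-

Since the first sound of *fojipo* is /f/ (a consonant), it takes ir-.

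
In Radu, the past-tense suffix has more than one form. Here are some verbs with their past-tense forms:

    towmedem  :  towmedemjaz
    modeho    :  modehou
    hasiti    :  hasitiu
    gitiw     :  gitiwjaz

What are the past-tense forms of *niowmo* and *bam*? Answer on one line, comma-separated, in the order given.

niowmou, bamjaz

Looking at the final sound of each stem: -jaz when the stem ends in a consonant (*towmedem*, *gitiw*); -u when the stem ends in a vowel (*modeho*, *hasiti*).
Since the final sound of *niowmo* is /o/ (a vowel), it takes -u, giving *niowmou*.
*bam*: final sound = /m/, a consonant → -jaz → *bamjaz*.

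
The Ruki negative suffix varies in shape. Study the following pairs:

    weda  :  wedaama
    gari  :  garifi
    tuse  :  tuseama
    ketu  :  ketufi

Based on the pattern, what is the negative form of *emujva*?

Looking at the last vowel of each stem: -fi when the last vowel of the stem is a high vowel (*gari*, *ketu*); -ama when the last vowel of the stem is a non-high vowel (*weda*, *tuse*).
Since the last vowel of *emujva* is /a/ (a non-high vowel), it takes -ama, giving *emujvaama*.

emujvaama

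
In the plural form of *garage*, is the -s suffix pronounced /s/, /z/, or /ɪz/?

/ɪz/

The stem *garage* ends in a sibilant (/s, z, ʃ, ʒ, tʃ, dʒ/).
The plural suffix surfaces as /ɪz/ after sibilants, /s/ after other voiceless consonants, and /z/ after other voiced sounds.
So the plural -s on *garage* is pronounced /ɪz/.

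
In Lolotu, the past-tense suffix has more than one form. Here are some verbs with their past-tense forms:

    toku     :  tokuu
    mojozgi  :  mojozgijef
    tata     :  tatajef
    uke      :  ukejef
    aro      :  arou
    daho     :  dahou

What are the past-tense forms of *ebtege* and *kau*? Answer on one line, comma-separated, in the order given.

ebtegejef, kauu

The pattern is rounding harmony: -u when the last vowel of the stem is a rounded vowel (*toku*, *aro*, *daho*); -jef when the last vowel of the stem is an unrounded vowel (*mojozgi*, *tata*, *uke*).
*ebtege*: last vowel = /e/, an unrounded vowel → -jef → *ebtegejef*.
*kau*: last vowel = /u/, a rounded vowel → -u → *kauu*.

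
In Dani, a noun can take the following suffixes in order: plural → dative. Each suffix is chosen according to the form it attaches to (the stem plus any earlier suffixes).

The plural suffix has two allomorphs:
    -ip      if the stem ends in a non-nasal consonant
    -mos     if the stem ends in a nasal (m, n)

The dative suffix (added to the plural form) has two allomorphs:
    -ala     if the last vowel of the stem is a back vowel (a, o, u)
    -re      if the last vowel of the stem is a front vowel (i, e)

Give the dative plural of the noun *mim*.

*mim* — final consonant /m/ (a nasal) → -mos → *mimmos*.
The plural form *mimmos*: last vowel = /o/, a back vowel → -ala → *mimmosala*.

mimmosala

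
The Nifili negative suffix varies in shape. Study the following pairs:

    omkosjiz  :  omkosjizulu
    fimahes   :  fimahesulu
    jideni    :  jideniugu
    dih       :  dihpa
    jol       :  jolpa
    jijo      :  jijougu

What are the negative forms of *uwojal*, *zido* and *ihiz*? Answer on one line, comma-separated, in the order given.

uwojalpa, zidougu, ihizulu

The suffix is conditioned by the final sound: -ulu when the stem ends in a sibilant (*omkosjiz*, *fimahes*); -pa when the stem ends in a non-sibilant consonant (*dih*, *jol*); -ugu when the stem ends in a vowel (*jideni*, *jijo*).
The final sound of *uwojal* is /l/, which is a non-sibilant consonant, so the suffix is -pa, giving *uwojalpa*.
*zido*: final sound = /o/, a vowel → -ugu → *zidougu*.
*ihiz* — final sound /z/ (a sibilant) → -ulu → *ihizulu*.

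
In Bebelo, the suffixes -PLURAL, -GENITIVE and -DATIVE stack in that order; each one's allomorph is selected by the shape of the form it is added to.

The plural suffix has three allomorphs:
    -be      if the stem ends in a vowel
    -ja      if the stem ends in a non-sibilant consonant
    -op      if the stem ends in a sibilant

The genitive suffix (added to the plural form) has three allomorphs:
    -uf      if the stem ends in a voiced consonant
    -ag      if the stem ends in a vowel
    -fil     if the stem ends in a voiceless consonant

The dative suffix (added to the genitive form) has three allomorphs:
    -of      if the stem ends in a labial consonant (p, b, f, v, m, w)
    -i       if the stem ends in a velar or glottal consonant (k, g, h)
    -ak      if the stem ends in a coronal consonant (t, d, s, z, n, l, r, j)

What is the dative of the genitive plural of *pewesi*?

The final sound of *pewesi* is /i/, which is a vowel, so the plural suffix is -be, giving *pewesibe*.
Since the final sound of the plural form *pewesibe* is /e/ (a vowel), it takes -ag, giving *pewesibeag*.
Since the final consonant of the genitive form *pewesibeag* is /g/ (velar/glottal), it takes -i, giving *pewesibeagi*.

pewesibeagi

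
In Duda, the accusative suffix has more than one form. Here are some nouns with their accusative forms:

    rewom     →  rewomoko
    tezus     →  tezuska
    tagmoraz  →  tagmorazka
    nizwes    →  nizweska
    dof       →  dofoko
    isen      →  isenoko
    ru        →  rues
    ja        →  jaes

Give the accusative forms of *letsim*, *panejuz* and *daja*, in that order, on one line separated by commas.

The alternation tracks the final sound of the stem — -ka when the stem ends in a sibilant (*tezus*, *tagmoraz*, *nizwes*); -oko when the stem ends in a non-sibilant consonant (*rewom*, *dof*, *isen*); -es when the stem ends in a vowel (*ru*, *ja*).
Since the final sound of *letsim* is /m/ (a non-sibilant consonant), it takes -oko, giving *letsimoko*.
The final sound of *panejuz* is /z/, which is a sibilant, so the suffix is -ka, giving *panejuzka*.
*daja*: final sound = /a/, a vowel → -es → *dajaes*.

letsimoko, panejuzka, dajaes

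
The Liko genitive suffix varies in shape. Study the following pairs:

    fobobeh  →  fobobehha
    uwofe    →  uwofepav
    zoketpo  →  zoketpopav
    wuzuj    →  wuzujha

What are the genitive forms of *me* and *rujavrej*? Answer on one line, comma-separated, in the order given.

The alternation tracks the final sound of the stem — -ha when the stem ends in a consonant (*fobobeh*, *wuzuj*); -pav when the stem ends in a vowel (*uwofe*, *zoketpo*).
Since the final sound of *me* is /e/ (a vowel), it takes -pav, giving *mepav*.
*rujavrej* — final sound /j/ (a consonant) → -ha → *rujavrejha*.

mepav, rujavrejha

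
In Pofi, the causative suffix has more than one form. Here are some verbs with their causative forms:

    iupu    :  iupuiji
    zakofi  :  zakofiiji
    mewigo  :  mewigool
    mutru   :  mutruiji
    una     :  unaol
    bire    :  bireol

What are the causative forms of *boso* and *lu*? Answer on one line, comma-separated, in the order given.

bosool, luiji

Looking at the last vowel of each stem: -iji when the last vowel of the stem is a high vowel (*iupu*, *zakofi*, *mutru*); -ol when the last vowel of the stem is a non-high vowel (*mewigo*, *una*, *bire*).
*boso* — last vowel /o/ (a non-high vowel) → -ol → *bosool*.
The last vowel of *lu* is /u/, which is a high vowel, so the suffix is -iji, giving *luiji*.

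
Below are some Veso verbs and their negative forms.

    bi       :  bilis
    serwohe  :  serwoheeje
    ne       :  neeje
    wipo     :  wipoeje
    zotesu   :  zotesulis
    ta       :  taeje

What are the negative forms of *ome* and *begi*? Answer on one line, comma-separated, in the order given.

omeeje, begilis

The pattern is height harmony: -lis when the last vowel of the stem is a high vowel (*bi*, *zotesu*); -eje when the last vowel of the stem is a non-high vowel (*serwohe*, *ne*, *wipo*, *ta*).
Since the last vowel of *ome* is /e/ (a non-high vowel), it takes -eje, giving *omeeje*.
Since the last vowel of *begi* is /i/ (a high vowel), it takes -lis, giving *begilis*.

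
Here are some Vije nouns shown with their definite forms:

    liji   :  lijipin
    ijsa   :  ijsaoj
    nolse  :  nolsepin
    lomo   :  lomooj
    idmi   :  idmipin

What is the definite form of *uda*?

Looking at the last vowel of each stem: -pin when the last vowel of the stem is a front vowel (*liji*, *nolse*, *idmi*); -oj when the last vowel of the stem is a back vowel (*ijsa*, *lomo*).
Since the last vowel of *uda* is /a/ (a back vowel), it takes -oj, giving *udaoj*.

udaoj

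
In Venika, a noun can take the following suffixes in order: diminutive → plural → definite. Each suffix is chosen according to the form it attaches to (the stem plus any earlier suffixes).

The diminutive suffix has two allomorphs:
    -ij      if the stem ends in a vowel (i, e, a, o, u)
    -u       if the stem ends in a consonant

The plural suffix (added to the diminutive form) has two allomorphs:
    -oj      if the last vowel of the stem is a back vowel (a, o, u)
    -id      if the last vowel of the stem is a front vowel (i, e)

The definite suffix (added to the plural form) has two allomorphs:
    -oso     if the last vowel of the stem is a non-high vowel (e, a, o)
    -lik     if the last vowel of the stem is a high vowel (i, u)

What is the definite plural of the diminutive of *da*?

The final sound of *da* is /a/, which is a vowel, so the diminutive suffix is -ij, giving *daij*.
The last vowel of the diminutive form *daij* is /i/, which is a front vowel, so the plural suffix is -id, giving *daijid*.
The last vowel of the plural form *daijid* is /i/, which is a high vowel, so the definite suffix is -lik, giving *daijidlik*.

daijidlik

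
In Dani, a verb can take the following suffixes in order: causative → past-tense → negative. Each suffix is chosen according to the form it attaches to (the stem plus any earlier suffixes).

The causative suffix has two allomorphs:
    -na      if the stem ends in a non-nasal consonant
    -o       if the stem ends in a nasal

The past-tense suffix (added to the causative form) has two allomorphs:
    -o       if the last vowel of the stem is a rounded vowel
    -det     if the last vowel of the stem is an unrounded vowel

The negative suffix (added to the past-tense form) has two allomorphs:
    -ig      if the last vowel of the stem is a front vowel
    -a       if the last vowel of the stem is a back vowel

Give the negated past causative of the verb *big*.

bignadetig

*big* — final consonant /g/ (non-nasal) → -na → *bigna*.
The causative form *bigna*: last vowel = /a/, an unrounded vowel → -det → *bignadet*.
The last vowel of the past-tense form *bignadet* is /e/, which is a front vowel, so the negative suffix is -ig, giving *bignadetig*.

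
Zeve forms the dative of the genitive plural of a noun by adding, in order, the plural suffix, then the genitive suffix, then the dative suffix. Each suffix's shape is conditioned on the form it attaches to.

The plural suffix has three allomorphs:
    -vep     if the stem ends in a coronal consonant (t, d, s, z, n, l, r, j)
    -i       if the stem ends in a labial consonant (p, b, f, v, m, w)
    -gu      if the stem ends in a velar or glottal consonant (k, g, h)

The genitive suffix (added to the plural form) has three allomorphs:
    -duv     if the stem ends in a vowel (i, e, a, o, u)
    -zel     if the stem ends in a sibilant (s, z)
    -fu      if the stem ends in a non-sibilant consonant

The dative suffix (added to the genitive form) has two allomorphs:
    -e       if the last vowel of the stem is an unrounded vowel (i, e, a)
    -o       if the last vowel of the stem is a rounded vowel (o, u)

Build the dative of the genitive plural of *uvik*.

*uvik*: final consonant = /k/, velar/glottal → -gu → *uvikgu*.
Since the final sound of the plural form *uvikgu* is /u/ (a vowel), it takes -duv, giving *uvikguduv*.
The last vowel of the genitive form *uvikguduv* is /u/, which is a rounded vowel, so the dative suffix is -o, giving *uvikguduvo*.

uvikguduvo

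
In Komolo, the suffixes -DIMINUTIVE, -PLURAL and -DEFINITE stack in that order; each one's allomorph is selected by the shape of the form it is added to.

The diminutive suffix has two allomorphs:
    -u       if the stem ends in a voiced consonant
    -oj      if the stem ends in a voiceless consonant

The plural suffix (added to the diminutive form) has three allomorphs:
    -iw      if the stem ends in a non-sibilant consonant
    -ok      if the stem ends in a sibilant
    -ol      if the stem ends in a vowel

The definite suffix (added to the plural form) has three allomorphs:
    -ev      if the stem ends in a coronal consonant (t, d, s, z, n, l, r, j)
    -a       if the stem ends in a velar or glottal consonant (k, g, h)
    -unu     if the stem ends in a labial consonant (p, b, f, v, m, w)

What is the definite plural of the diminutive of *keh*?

Since the final consonant of *keh* is /h/ (voiceless), it takes -oj, giving *kehoj*.
Since the final sound of the diminutive form *kehoj* is /j/ (a non-sibilant consonant), it takes -iw, giving *kehojiw*.
The plural form *kehojiw* — final consonant /w/ (labial) → -unu → *kehojiwunu*.

kehojiwunu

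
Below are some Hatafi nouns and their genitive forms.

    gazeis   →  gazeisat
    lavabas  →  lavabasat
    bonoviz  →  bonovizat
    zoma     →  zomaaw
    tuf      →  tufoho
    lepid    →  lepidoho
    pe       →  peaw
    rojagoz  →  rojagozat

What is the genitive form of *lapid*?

The suffix is conditioned by the final sound: -at when the stem ends in a sibilant (*gazeis*, *lavabas*, *bonoviz*, *rojagoz*); -oho when the stem ends in a non-sibilant consonant (*tuf*, *lepid*); -aw when the stem ends in a vowel (*zoma*, *pe*).
*lapid*: final sound = /d/, a non-sibilant consonant → -oho → *lapidoho*.

lapidoho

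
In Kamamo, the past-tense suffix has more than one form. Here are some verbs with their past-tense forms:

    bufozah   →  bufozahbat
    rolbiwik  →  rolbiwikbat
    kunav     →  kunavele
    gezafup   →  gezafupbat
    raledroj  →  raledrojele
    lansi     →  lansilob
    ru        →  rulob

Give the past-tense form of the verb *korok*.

korokbat

The alternation tracks the final sound of the stem — -bat when the stem ends in a voiceless consonant (*bufozah*, *rolbiwik*, *gezafup*); -ele when the stem ends in a voiced consonant (*kunav*, *raledroj*); -lob when the stem ends in a vowel (*lansi*, *ru*).
The final sound of *korok* is /k/, which is a voiceless consonant, so the suffix is -bat, giving *korokbat*.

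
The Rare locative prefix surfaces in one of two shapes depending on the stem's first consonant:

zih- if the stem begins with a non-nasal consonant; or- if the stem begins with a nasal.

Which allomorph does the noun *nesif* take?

or-

Since the first consonant of *nesif* is /n/ (a nasal), it takes or-.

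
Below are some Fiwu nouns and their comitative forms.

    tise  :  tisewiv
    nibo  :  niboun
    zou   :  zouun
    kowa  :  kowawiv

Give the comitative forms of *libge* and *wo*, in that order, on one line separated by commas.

The suffix is conditioned by the last vowel: -un when the last vowel of the stem is a rounded vowel (*nibo*, *zou*); -wiv when the last vowel of the stem is an unrounded vowel (*tise*, *kowa*).
The last vowel of *libge* is /e/, which is an unrounded vowel, so the suffix is -wiv, giving *libgewiv*.
*wo*: last vowel = /o/, a rounded vowel → -un → *woun*.

libgewiv, woun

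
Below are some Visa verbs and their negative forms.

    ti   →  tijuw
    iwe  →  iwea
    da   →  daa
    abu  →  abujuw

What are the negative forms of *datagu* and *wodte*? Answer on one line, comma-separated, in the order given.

datagujuw, wodtea

The pattern is height harmony: -juw when the last vowel of the stem is a high vowel (*ti*, *abu*); -a when the last vowel of the stem is a non-high vowel (*iwe*, *da*).
Since the last vowel of *datagu* is /u/ (a high vowel), it takes -juw, giving *datagujuw*.
The last vowel of *wodte* is /e/, which is a non-high vowel, so the suffix is -a, giving *wodtea*.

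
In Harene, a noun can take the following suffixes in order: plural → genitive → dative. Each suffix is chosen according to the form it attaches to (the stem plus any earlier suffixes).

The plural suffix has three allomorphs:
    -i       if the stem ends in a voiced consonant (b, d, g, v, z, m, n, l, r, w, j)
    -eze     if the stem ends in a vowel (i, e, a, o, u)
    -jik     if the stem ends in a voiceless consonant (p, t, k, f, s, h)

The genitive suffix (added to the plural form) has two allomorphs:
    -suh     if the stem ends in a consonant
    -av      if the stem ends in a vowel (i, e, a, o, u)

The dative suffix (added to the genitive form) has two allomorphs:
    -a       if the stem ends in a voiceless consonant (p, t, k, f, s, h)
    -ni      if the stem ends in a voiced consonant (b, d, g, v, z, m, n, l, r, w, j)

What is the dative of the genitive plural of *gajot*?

gajotjiksuha

*gajot* — final sound /t/ (a voiceless consonant) → -jik → *gajotjik*.
The final sound of the plural form *gajotjik* is /k/, which is a consonant, so the genitive suffix is -suh, giving *gajotjiksuh*.
Since the final consonant of the genitive form *gajotjiksuh* is /h/ (voiceless), it takes -a, giving *gajotjiksuha*.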